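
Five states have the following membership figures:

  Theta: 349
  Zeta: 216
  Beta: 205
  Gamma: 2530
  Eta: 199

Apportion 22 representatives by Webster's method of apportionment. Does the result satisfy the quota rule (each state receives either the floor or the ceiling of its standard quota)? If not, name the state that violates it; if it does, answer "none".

Standard quotas: Theta 2.194, Zeta 1.358, Beta 1.289, Gamma 15.907, Eta 1.251.
Webster allocation: Theta 2, Zeta 1, Beta 1, Gamma 17, Eta 1.
Gamma has quota 15.907 (lower 15, upper 16) but receives 17 — outside the quota interval.

Gamma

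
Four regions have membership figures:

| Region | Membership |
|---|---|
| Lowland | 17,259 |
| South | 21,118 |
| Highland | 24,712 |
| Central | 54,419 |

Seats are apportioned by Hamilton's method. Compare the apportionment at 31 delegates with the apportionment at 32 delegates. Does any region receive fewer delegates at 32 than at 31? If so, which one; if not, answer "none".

Lowland

At 31 seats: Lowland 5, South 6, Highland 6, Central 14.
At 32 seats: Lowland 4, South 6, Highland 7, Central 15.
Lowland drops from 5 to 4.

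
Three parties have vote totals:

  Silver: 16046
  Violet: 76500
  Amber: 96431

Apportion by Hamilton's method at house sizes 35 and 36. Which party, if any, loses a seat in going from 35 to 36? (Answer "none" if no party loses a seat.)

At 35 seats: Silver 3, Violet 14, Amber 18.
At 36 seats: Silver 3, Violet 15, Amber 18.
No party's allocation decreased.

none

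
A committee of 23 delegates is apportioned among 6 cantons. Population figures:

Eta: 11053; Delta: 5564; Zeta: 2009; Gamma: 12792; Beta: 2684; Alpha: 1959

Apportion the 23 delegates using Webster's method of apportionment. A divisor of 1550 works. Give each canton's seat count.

Eta=7, Delta=4, Zeta=1, Gamma=8, Beta=2, Alpha=1

With modified divisor 1550: modified quotas Eta 7.131, Delta 3.590, Zeta 1.296, Gamma 8.253, Beta 1.732, Alpha 1.264.
Rounding to the nearest integer: Eta 7, Delta 4, Zeta 1, Gamma 8, Beta 2, Alpha 1 (total 23).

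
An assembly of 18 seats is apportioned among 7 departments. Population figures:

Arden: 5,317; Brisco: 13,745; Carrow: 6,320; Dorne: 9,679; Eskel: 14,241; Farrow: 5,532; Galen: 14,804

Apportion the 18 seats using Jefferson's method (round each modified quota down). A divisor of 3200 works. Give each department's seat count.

With modified divisor 3200: modified quotas Arden 1.662, Brisco 4.295, Carrow 1.975, Dorne 3.025, Eskel 4.450, Farrow 1.729, Galen 4.626.
Rounding down: Arden 1, Brisco 4, Carrow 1, Dorne 3, Eskel 4, Farrow 1, Galen 4 (total 18).

Arden=1; Brisco=4; Carrow=1; Dorne=3; Eskel=4; Farrow=1; Galen=4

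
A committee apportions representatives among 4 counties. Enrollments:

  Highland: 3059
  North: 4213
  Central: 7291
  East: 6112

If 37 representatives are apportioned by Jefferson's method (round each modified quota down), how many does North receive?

8

Standard divisor 20675/37 ≈ 558.784; standard quotas: Highland 5.474, North 7.540, Central 13.048, East 10.938.
Rounding down gives 5, 7, 13, 10 = 35 seats, so the divisor must be adjusted.
With modified divisor 524: modified quotas Highland 5.838, North 8.040, Central 13.914, East 11.664.
Rounding down: Highland 5, North 8, Central 13, East 11 (total 37).
North receives 8.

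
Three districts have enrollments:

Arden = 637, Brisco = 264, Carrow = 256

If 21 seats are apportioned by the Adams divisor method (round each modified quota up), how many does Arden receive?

Standard divisor 1157/21 ≈ 55.095; standard quotas: Arden 11.562, Brisco 4.792, Carrow 4.646.
Rounding up gives 12, 5, 5 = 22 seats, so the divisor must be adjusted.
With modified divisor 60: modified quotas Arden 10.617, Brisco 4.400, Carrow 4.267.
Rounding up: Arden 11, Brisco 5, Carrow 5 (total 21).
Arden receives 11.

11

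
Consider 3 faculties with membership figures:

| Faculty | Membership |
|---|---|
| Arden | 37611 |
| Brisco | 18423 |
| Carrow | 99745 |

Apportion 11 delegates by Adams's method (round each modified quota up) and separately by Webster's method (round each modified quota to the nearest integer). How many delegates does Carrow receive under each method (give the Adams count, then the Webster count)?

6 and 7

Adams: Arden 3, Brisco 2, Carrow 6.
Webster: Arden 3, Brisco 1, Carrow 7.
Carrow gets 6 under Adams and 7 under Webster.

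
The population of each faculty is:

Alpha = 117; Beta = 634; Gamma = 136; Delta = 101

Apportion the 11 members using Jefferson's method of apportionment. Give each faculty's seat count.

Alpha 1, Beta 8, Gamma 1, Delta 1

Standard divisor 988/11 ≈ 89.818; standard quotas: Alpha 1.303, Beta 7.059, Gamma 1.514, Delta 1.124.
Rounding down gives 1, 7, 1, 1 = 10 seats, so the divisor must be adjusted.
With modified divisor 75: modified quotas Alpha 1.560, Beta 8.453, Gamma 1.813, Delta 1.347.
Rounding down: Alpha 1, Beta 8, Gamma 1, Delta 1 (total 11).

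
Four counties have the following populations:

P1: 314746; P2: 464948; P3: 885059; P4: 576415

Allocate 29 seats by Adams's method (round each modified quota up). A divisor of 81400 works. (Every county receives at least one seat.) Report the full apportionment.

With modified divisor 81400: modified quotas P1 3.867, P2 5.712, P3 10.873, P4 7.081.
Rounding up: P1 4, P2 6, P3 11, P4 8 (total 29).

P1: 4, P2: 6, P3: 11, P4: 8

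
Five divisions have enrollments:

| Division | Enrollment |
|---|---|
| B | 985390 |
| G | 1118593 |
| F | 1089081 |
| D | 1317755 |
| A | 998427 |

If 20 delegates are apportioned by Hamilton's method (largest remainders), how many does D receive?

The standard divisor is 5509246/20 ≈ 275462.3.
Standard quotas: B 3.5772, G 4.0608, F 3.9536, D 4.7838, A 3.6246.
Lower quotas: B 3, G 4, F 3, D 4, A 3 (sum 17, leaving 3 seats).
Remainders in descending order: F 0.9536, D 0.7838, A 0.6246, B 0.5772, G 0.0608.
Largest remainders: F, D, A receive the extra seats.
D receives 5.

5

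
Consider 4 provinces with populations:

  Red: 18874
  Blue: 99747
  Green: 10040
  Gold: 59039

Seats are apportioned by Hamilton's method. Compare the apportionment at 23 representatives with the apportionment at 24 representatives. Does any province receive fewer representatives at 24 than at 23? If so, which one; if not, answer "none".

At 23 seats: Red 3, Blue 12, Green 1, Gold 7.
At 24 seats: Red 2, Blue 13, Green 1, Gold 8.
Red drops from 3 to 2.

Red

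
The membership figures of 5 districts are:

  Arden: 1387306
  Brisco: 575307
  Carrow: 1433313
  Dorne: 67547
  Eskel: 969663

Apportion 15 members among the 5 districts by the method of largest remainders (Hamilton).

Standard divisor: 4433136 ÷ 15 ≈ 295542.4.
Standard quotas: Arden 4.6941, Brisco 1.9466, Carrow 4.8498, Dorne 0.2286, Eskel 3.2810.
Lower quotas: Arden 4, Brisco 1, Carrow 4, Dorne 0, Eskel 3 (sum 12, leaving 3 seats).
Remainders in descending order: Brisco 0.9466, Carrow 0.8498, Arden 0.6941, Eskel 0.2810, Dorne 0.2286.
Largest remainders: Brisco, Carrow, Arden receive the extra seats.

Arden 5, Brisco 2, Carrow 5, Dorne 0, Eskel 3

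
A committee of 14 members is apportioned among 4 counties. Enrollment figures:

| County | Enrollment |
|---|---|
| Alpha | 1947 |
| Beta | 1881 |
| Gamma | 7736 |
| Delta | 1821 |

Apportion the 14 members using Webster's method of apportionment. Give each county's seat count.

Alpha: 2, Beta: 2, Gamma: 8, Delta: 2

Standard divisor 13385/14 ≈ 956.071; standard quotas: Alpha 2.036, Beta 1.967, Gamma 8.091, Delta 1.905.
Rounding to the nearest integer gives Alpha 2, Beta 2, Gamma 8, Delta 2 — total 14, matching the house size, so no adjustment is needed.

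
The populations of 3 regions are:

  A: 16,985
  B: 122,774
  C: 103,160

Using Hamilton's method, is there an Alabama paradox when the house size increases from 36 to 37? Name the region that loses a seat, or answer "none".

A

At 36 seats: A 3, B 18, C 15.
At 37 seats: A 2, B 19, C 16.
A drops from 3 to 2.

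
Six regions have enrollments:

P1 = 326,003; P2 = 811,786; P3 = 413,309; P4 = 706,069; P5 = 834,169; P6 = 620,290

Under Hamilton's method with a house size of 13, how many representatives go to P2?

Total 3711626; standard divisor 3711626/13 ≈ 285509.692.
Standard quotas: P1 1.1418, P2 2.8433, P3 1.4476, P4 2.4730, P5 2.9217, P6 2.1726.
Lower quotas: P1 1, P2 2, P3 1, P4 2, P5 2, P6 2 (sum 10, leaving 3 seats).
Remainders in descending order: P5 0.9217, P2 0.8433, P4 0.4730, P3 0.4476, P6 0.1726, P1 0.1418.
Largest remainders: P5, P2, P4 receive the extra seats.
P2 receives 3.

3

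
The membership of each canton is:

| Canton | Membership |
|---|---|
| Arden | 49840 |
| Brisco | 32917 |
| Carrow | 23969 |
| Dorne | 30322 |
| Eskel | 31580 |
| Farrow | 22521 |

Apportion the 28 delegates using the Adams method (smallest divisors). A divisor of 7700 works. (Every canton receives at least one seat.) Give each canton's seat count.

Arden 7; Brisco 5; Carrow 4; Dorne 4; Eskel 5; Farrow 3

With modified divisor 7700: modified quotas Arden 6.473, Brisco 4.275, Carrow 3.113, Dorne 3.938, Eskel 4.101, Farrow 2.925.
Rounding up: Arden 7, Brisco 5, Carrow 4, Dorne 4, Eskel 5, Farrow 3 (total 28).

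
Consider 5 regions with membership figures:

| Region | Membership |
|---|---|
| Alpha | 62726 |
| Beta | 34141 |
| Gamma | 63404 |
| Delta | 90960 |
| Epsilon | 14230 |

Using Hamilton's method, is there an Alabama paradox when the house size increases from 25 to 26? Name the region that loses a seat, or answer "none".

At 25 seats: Alpha 6, Beta 3, Gamma 6, Delta 9, Epsilon 1.
At 26 seats: Alpha 6, Beta 3, Gamma 6, Delta 9, Epsilon 2.
No region's allocation decreased.

none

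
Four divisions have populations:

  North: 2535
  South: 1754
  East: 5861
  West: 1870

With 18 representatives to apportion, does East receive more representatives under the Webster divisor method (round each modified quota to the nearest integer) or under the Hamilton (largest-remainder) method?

Webster: North 4, South 3, East 8, West 3.
Hamilton: North 4, South 2, East 9, West 3.
East gets 8 under Webster and 9 under Hamilton.

Hamilton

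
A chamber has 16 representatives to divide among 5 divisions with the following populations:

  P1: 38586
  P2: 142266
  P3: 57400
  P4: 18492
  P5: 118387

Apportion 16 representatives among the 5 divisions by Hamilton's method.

Standard divisor: 375131 ÷ 16 ≈ 23445.688.
Standard quotas: P1 1.6458, P2 6.0679, P3 2.4482, P4 0.7887, P5 5.0494.
Lower quotas: P1 1, P2 6, P3 2, P4 0, P5 5 (sum 14, leaving 2 seats).
Remainders in descending order: P4 0.7887, P1 0.6458, P3 0.4482, P2 0.0679, P5 0.0494.
The surplus seats go to P4, P1.

P1 2; P2 6; P3 2; P4 1; P5 5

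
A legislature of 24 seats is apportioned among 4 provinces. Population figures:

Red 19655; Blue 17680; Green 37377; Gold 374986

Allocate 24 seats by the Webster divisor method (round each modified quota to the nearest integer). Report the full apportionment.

Standard divisor 449698/24 ≈ 18737.417; standard quotas: Red 1.049, Blue 0.944, Green 1.995, Gold 20.013.
Rounding to the nearest integer gives Red 1, Blue 1, Green 2, Gold 20 — total 24, matching the house size, so no adjustment is needed.

Red: 1, Blue: 1, Green: 2, Gold: 20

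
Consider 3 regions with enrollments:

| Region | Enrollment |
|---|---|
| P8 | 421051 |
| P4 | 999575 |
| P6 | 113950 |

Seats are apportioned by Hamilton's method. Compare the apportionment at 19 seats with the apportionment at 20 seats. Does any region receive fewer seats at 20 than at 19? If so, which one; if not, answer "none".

P6

At 19 seats: P8 5, P4 12, P6 2.
At 20 seats: P8 6, P4 13, P6 1.
P6 drops from 2 to 1.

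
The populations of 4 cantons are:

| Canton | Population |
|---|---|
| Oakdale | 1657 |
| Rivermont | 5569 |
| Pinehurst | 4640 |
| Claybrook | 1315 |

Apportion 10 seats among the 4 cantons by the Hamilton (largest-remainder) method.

Oakdale 1, Rivermont 4, Pinehurst 4, Claybrook 1

Total 13181; standard divisor 13181/10 ≈ 1318.1.
Standard quotas: Oakdale 1.2571, Rivermont 4.2250, Pinehurst 3.5202, Claybrook 0.9976.
Lower quotas: Oakdale 1, Rivermont 4, Pinehurst 3, Claybrook 0 (sum 8, leaving 2 seats).
Remainders in descending order: Claybrook 0.9976, Pinehurst 0.5202, Oakdale 0.2571, Rivermont 0.2250.
The surplus seats go to Claybrook, Pinehurst.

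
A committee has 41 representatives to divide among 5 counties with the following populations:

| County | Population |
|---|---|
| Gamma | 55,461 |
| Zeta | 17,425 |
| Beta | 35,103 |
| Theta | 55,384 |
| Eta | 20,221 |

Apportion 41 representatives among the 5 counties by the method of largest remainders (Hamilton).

Standard divisor: 183594 ÷ 41 ≈ 4477.902.
Standard quotas: Gamma 12.3855, Zeta 3.8913, Beta 7.8392, Theta 12.3683, Eta 4.5157.
Lower quotas: Gamma 12, Zeta 3, Beta 7, Theta 12, Eta 4 (sum 38, leaving 3 seats).
Remainders in descending order: Zeta 0.8913, Beta 0.8392, Eta 0.5157, Gamma 0.3855, Theta 0.3683.
Largest remainders: Zeta, Beta, Eta receive the extra seats.

Gamma: 12, Zeta: 4, Beta: 8, Theta: 12, Eta: 5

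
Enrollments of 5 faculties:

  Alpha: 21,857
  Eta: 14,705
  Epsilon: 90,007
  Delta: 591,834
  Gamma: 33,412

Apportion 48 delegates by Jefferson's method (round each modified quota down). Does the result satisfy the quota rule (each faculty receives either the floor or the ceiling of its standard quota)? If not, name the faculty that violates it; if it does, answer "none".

Standard quotas: Alpha 1.395, Eta 0.939, Epsilon 5.747, Delta 37.786, Gamma 2.133.
Jefferson allocation: Alpha 1, Eta 0, Epsilon 6, Delta 39, Gamma 2.
Delta has quota 37.786 (lower 37, upper 38) but receives 39 — outside the quota interval.

Delta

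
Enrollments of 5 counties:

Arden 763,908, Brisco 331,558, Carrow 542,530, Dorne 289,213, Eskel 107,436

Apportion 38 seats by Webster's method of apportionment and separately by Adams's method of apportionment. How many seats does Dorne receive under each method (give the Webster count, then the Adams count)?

Webster: Arden 15, Brisco 6, Carrow 10, Dorne 5, Eskel 2.
Adams: Arden 14, Brisco 6, Carrow 10, Dorne 6, Eskel 2.
Dorne gets 5 under Webster and 6 under Adams.

5 and 6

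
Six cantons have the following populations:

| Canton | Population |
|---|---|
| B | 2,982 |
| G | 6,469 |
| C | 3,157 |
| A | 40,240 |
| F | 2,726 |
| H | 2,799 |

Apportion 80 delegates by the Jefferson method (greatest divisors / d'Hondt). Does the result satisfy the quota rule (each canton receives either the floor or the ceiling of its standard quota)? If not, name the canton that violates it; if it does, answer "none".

A

Standard quotas: B 4.087, G 8.866, C 4.327, A 55.149, F 3.736, H 3.836.
Jefferson allocation: B 4, G 9, C 4, A 57, F 3, H 3.
A has quota 55.149 (lower 55, upper 56) but receives 57 — outside the quota interval.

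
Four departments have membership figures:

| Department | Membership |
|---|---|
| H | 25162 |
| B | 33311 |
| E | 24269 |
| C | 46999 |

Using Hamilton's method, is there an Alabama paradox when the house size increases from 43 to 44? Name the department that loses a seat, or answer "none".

none

At 43 seats: H 8, B 11, E 8, C 16.
At 44 seats: H 9, B 11, E 8, C 16.
No department's allocation decreased.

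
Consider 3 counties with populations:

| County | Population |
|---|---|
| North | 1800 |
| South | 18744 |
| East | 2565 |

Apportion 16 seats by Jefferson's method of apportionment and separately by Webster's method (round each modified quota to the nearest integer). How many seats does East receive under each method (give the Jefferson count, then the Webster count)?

Jefferson: North 1, South 14, East 1.
Webster: North 1, South 13, East 2.
East gets 1 under Jefferson and 2 under Webster.

1 and 2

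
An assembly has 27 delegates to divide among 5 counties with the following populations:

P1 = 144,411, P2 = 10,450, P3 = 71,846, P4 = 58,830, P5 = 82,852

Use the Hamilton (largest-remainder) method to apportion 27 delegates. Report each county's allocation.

Standard divisor: 368389 ÷ 27 ≈ 13644.037.
Standard quotas: P1 10.5842, P2 0.7659, P3 5.2657, P4 4.3118, P5 6.0724.
Lower quotas: P1 10, P2 0, P3 5, P4 4, P5 6 (sum 25, leaving 2 seats).
Remainders in descending order: P2 0.7659, P1 0.5842, P4 0.3118, P3 0.2657, P5 0.0724.
Largest remainders: P2, P1 receive the extra seats.

P1 11; P2 1; P3 5; P4 4; P5 6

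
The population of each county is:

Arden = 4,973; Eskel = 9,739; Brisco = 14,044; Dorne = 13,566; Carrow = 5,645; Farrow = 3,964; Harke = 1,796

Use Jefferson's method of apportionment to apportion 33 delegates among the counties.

Arden: 3, Eskel: 6, Brisco: 9, Dorne: 9, Carrow: 3, Farrow: 2, Harke: 1

Standard divisor 53727/33 ≈ 1628.091; standard quotas: Arden 3.054, Eskel 5.982, Brisco 8.626, Dorne 8.332, Carrow 3.467, Farrow 2.435, Harke 1.103.
Rounding down gives 3, 5, 8, 8, 3, 2, 1 = 30 seats, so the divisor must be adjusted.
With modified divisor 1500: modified quotas Arden 3.315, Eskel 6.493, Brisco 9.363, Dorne 9.044, Carrow 3.763, Farrow 2.643, Harke 1.197.
Rounding down: Arden 3, Eskel 6, Brisco 9, Dorne 9, Carrow 3, Farrow 2, Harke 1 (total 33).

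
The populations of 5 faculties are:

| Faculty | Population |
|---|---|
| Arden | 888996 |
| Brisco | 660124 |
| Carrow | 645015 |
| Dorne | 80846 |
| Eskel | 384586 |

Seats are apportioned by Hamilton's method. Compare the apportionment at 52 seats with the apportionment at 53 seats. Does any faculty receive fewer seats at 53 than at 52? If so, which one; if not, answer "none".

Dorne

At 52 seats: Arden 17, Brisco 13, Carrow 13, Dorne 2, Eskel 7.
At 53 seats: Arden 18, Brisco 13, Carrow 13, Dorne 1, Eskel 8.
Dorne drops from 2 to 1.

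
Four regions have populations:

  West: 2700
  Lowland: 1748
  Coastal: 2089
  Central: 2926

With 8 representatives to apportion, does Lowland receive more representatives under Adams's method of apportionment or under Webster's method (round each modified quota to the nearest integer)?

Adams

Adams: West 2, Lowland 2, Coastal 2, Central 2.
Webster: West 2, Lowland 1, Coastal 2, Central 3.
Lowland gets 2 under Adams and 1 under Webster.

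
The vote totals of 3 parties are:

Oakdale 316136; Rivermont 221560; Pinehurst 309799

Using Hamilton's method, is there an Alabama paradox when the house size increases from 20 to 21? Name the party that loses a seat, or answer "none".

At 20 seats: Oakdale 8, Rivermont 5, Pinehurst 7.
At 21 seats: Oakdale 8, Rivermont 5, Pinehurst 8.
No party's allocation decreased.

none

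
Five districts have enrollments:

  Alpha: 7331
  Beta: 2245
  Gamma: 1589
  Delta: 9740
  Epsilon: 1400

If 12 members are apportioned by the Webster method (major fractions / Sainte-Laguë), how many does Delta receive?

Standard divisor 22305/12 ≈ 1858.75; standard quotas: Alpha 3.944, Beta 1.208, Gamma 0.855, Delta 5.240, Epsilon 0.753.
Rounding to the nearest integer gives Alpha 4, Beta 1, Gamma 1, Delta 5, Epsilon 1 — total 12, matching the house size, so no adjustment is needed.
Delta receives 5.

5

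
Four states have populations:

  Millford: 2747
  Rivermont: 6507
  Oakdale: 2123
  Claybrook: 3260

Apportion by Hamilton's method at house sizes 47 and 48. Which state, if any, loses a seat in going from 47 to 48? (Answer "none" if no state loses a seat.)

none

At 47 seats: Millford 9, Rivermont 21, Oakdale 7, Claybrook 10.
At 48 seats: Millford 9, Rivermont 21, Oakdale 7, Claybrook 11.
No state's allocation decreased.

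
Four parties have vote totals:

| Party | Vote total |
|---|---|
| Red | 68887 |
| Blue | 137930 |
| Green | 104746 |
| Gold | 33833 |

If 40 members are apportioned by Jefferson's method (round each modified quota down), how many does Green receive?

12

Standard divisor 345396/40 ≈ 8634.9; standard quotas: Red 7.978, Blue 15.974, Green 12.131, Gold 3.918.
Rounding down gives 7, 15, 12, 3 = 37 seats, so the divisor must be adjusted.
With modified divisor 8300: modified quotas Red 8.300, Blue 16.618, Green 12.620, Gold 4.076.
Rounding down: Red 8, Blue 16, Green 12, Gold 4 (total 40).
Green receives 12.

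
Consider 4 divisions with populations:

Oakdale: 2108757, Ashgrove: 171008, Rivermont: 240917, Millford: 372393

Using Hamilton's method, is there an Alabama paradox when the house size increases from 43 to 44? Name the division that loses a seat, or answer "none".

Ashgrove

At 43 seats: Oakdale 31, Ashgrove 3, Rivermont 4, Millford 5.
At 44 seats: Oakdale 32, Ashgrove 2, Rivermont 4, Millford 6.
Ashgrove drops from 3 to 2.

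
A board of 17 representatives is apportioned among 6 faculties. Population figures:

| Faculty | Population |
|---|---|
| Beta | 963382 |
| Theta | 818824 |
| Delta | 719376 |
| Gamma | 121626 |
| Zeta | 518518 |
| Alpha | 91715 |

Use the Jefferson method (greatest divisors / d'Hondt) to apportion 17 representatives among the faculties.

Beta: 5, Theta: 5, Delta: 4, Gamma: 0, Zeta: 3, Alpha: 0

Standard divisor 3233441/17 ≈ 190202.412; standard quotas: Beta 5.065, Theta 4.305, Delta 3.782, Gamma 0.639, Zeta 2.726, Alpha 0.482.
Rounding down gives 5, 4, 3, 0, 2, 0 = 14 seats, so the divisor must be adjusted.
With modified divisor 162200: modified quotas Beta 5.939, Theta 5.048, Delta 4.435, Gamma 0.750, Zeta 3.197, Alpha 0.565.
Rounding down: Beta 5, Theta 5, Delta 4, Gamma 0, Zeta 3, Alpha 0 (total 17).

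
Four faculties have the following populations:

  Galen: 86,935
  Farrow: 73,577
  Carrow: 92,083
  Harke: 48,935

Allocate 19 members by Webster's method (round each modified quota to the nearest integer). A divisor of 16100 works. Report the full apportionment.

With modified divisor 16100: modified quotas Galen 5.400, Farrow 4.570, Carrow 5.719, Harke 3.039.
Rounding to the nearest integer: Galen 5, Farrow 5, Carrow 6, Harke 3 (total 19).

Galen 5, Farrow 5, Carrow 6, Harke 3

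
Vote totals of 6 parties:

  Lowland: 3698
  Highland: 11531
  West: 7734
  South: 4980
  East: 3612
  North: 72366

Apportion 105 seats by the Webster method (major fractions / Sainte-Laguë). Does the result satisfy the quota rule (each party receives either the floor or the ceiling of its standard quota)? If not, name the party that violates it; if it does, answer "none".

North

Standard quotas: Lowland 3.736, Highland 11.651, West 7.814, South 5.032, East 3.650, North 73.117.
Webster allocation: Lowland 4, Highland 12, West 8, South 5, East 4, North 72.
North has quota 73.117 (lower 73, upper 74) but receives 72 — outside the quota interval.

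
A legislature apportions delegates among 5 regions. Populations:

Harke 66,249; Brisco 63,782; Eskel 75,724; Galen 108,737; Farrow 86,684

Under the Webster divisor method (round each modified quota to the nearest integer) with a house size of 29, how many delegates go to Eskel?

Standard divisor 401176/29 ≈ 13833.655; standard quotas: Harke 4.789, Brisco 4.611, Eskel 5.474, Galen 7.860, Farrow 6.266.
Rounding to the nearest integer gives Harke 5, Brisco 5, Eskel 5, Galen 8, Farrow 6 — total 29, matching the house size, so no adjustment is needed.
Eskel receives 5.

5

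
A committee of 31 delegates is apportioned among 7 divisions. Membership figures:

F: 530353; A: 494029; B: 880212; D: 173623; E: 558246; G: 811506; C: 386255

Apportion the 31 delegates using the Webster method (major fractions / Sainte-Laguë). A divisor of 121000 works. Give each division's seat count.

F=4; A=4; B=7; D=1; E=5; G=7; C=3

With modified divisor 121000: modified quotas F 4.383, A 4.083, B 7.274, D 1.435, E 4.614, G 6.707, C 3.192.
Rounding to the nearest integer: F 4, A 4, B 7, D 1, E 5, G 7, C 3 (total 31).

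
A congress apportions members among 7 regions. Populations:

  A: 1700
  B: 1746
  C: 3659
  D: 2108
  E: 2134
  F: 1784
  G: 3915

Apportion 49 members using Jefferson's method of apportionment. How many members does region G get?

11

Standard divisor 17046/49 ≈ 347.878; standard quotas: A 4.887, B 5.019, C 10.518, D 6.060, E 6.134, F 5.128, G 11.254.
Rounding down gives 4, 5, 10, 6, 6, 5, 11 = 47 seats, so the divisor must be adjusted.
With modified divisor 330: modified quotas A 5.152, B 5.291, C 11.088, D 6.388, E 6.467, F 5.406, G 11.864.
Rounding down: A 5, B 5, C 11, D 6, E 6, F 5, G 11 (total 49).
G receives 11.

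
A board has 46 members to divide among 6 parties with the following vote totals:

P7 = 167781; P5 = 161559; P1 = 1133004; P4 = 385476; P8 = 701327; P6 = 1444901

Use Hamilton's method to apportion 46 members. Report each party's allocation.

Standard divisor: 3994048 ÷ 46 ≈ 86827.13.
Standard quotas: P7 1.9324, P5 1.8607, P1 13.0490, P4 4.4396, P8 8.0773, P6 16.6411.
Lower quotas: P7 1, P5 1, P1 13, P4 4, P8 8, P6 16 (sum 43, leaving 3 seats).
Remainders in descending order: P7 0.9324, P5 0.8607, P6 0.6411, P4 0.4396, P8 0.0773, P1 0.0490.
The surplus seats go to P7, P5, P6.

P7 2; P5 2; P1 13; P4 4; P8 8; P6 17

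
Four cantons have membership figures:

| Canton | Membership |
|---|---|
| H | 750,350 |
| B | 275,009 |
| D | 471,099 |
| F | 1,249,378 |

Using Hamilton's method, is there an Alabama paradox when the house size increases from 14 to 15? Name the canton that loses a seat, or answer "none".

At 14 seats: H 4, B 2, D 2, F 6.
At 15 seats: H 4, B 1, D 3, F 7.
B drops from 2 to 1.

B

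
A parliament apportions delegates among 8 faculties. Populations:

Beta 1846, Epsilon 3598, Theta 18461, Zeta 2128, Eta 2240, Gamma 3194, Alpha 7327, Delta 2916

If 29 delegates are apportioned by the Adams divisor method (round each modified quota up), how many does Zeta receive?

Standard divisor 41710/29 ≈ 1438.276; standard quotas: Beta 1.283, Epsilon 2.502, Theta 12.836, Zeta 1.480, Eta 1.557, Gamma 2.221, Alpha 5.094, Delta 2.027.
Rounding up gives 2, 3, 13, 2, 2, 3, 6, 3 = 34 seats, so the divisor must be adjusted.
With modified divisor 1700: modified quotas Beta 1.086, Epsilon 2.116, Theta 10.859, Zeta 1.252, Eta 1.318, Gamma 1.879, Alpha 4.310, Delta 1.715.
Rounding up: Beta 2, Epsilon 3, Theta 11, Zeta 2, Eta 2, Gamma 2, Alpha 5, Delta 2 (total 29).
Zeta receives 2.

2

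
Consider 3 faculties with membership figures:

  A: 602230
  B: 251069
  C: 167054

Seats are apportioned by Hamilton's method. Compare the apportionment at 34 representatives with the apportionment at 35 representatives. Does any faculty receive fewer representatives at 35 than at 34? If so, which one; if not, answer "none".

none

At 34 seats: A 20, B 8, C 6.
At 35 seats: A 21, B 8, C 6.
No faculty's allocation decreased.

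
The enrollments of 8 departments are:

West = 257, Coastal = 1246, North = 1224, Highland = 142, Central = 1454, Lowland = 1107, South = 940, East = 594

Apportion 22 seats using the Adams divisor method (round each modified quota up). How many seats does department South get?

3

Standard divisor 6964/22 ≈ 316.545; standard quotas: West 0.812, Coastal 3.936, North 3.867, Highland 0.449, Central 4.593, Lowland 3.497, South 2.970, East 1.877.
Rounding up gives 1, 4, 4, 1, 5, 4, 3, 2 = 24 seats, so the divisor must be adjusted.
With modified divisor 400: modified quotas West 0.642, Coastal 3.115, North 3.060, Highland 0.355, Central 3.635, Lowland 2.768, South 2.350, East 1.485.
Rounding up: West 1, Coastal 4, North 4, Highland 1, Central 4, Lowland 3, South 3, East 2 (total 22).
South receives 3.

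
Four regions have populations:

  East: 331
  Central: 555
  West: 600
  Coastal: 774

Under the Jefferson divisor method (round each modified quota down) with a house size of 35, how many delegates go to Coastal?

Standard divisor 2260/35 ≈ 64.571; standard quotas: East 5.126, Central 8.595, West 9.292, Coastal 11.987.
Rounding down gives 5, 8, 9, 11 = 33 seats, so the divisor must be adjusted.
With modified divisor 61: modified quotas East 5.426, Central 9.098, West 9.836, Coastal 12.689.
Rounding down: East 5, Central 9, West 9, Coastal 12 (total 35).
Coastal receives 12.

12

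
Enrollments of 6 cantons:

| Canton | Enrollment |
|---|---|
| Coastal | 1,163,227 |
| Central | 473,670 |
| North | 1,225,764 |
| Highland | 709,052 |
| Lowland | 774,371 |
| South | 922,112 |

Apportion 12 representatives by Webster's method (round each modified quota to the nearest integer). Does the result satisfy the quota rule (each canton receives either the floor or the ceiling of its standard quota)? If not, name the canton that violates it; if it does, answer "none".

Standard quotas: Coastal 2.650, Central 1.079, North 2.792, Highland 1.615, Lowland 1.764, South 2.100.
Webster allocation: Coastal 2, Central 1, North 3, Highland 2, Lowland 2, South 2.
Every allocation lies between the lower and upper quota.

none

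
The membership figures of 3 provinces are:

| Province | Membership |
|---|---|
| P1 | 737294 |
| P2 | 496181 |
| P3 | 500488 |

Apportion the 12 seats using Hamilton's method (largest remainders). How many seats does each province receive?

Standard divisor: 1733963 ÷ 12 ≈ 144496.917.
Standard quotas: P1 5.1025, P2 3.4339, P3 3.4637.
Lower quotas: P1 5, P2 3, P3 3 (sum 11, leaving 1 seat).
Remainders in descending order: P3 0.4637, P2 0.4339, P1 0.1025.
Largest remainder: P3 receives the extra seat.

P1 5, P2 3, P3 4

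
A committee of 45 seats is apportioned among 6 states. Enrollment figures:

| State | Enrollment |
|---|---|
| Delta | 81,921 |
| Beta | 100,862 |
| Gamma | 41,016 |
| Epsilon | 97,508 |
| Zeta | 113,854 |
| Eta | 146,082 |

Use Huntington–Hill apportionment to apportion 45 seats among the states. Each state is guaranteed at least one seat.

With divisor 12872: modified quotas Delta 6.364, Beta 7.836, Gamma 3.186, Epsilon 7.575, Zeta 8.845, Eta 11.349.
Geometric-mean thresholds: Delta √(6·7)=6.481, Beta √(7·8)=7.483, Gamma √(3·4)=3.464, Epsilon √(7·8)=7.483, Zeta √(8·9)=8.485, Eta √(11·12)=11.489.
Each quota rounded against its threshold gives Delta 6, Beta 8, Gamma 3, Epsilon 8, Zeta 9, Eta 11 (total 45).

Delta=6; Beta=8; Gamma=3; Epsilon=8; Zeta=9; Eta=11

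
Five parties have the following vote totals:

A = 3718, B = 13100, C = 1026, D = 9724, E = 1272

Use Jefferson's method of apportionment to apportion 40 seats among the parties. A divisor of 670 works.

With modified divisor 670: modified quotas A 5.549, B 19.552, C 1.531, D 14.513, E 1.899.
Rounding down: A 5, B 19, C 1, D 14, E 1 (total 40).

A=5, B=19, C=1, D=14, E=1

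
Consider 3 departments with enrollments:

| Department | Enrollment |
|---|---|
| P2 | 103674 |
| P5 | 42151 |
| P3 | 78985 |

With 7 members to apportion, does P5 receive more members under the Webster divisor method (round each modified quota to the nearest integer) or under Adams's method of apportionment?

Adams

Webster: P2 3, P5 1, P3 3.
Adams: P2 3, P5 2, P3 2.
P5 gets 1 under Webster and 2 under Adams.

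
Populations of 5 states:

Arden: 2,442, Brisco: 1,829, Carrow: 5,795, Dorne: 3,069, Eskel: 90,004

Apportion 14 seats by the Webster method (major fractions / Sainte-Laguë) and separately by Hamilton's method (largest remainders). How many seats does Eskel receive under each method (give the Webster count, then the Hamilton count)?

13 and 12

Webster: Arden 0, Brisco 0, Carrow 1, Dorne 0, Eskel 13.
Hamilton: Arden 0, Brisco 0, Carrow 1, Dorne 1, Eskel 12.
Eskel gets 13 under Webster and 12 under Hamilton.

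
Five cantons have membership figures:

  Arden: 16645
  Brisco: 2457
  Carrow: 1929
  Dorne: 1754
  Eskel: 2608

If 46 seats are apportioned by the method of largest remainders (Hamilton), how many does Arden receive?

Standard divisor: 25393 ÷ 46 ≈ 552.022.
Standard quotas: Arden 30.1528, Brisco 4.4509, Carrow 3.4944, Dorne 3.1774, Eskel 4.7245.
Lower quotas: Arden 30, Brisco 4, Carrow 3, Dorne 3, Eskel 4 (sum 44, leaving 2 seats).
Remainders in descending order: Eskel 0.7245, Carrow 0.4944, Brisco 0.4509, Dorne 0.1774, Arden 0.1528.
Largest remainders: Eskel, Carrow receive the extra seats.
Arden receives 30.

30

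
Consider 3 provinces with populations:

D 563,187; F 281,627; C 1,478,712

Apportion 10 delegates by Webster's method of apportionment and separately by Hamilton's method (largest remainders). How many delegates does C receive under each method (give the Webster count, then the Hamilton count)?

Webster: D 2, F 1, C 7.
Hamilton: D 3, F 1, C 6.
C gets 7 under Webster and 6 under Hamilton.

7 and 6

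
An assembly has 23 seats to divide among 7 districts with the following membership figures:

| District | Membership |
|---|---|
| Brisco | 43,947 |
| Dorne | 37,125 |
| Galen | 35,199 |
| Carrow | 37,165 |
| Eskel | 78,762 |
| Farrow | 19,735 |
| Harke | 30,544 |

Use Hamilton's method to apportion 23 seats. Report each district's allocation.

The standard divisor is 282477/23 ≈ 12281.609.
Standard quotas: Brisco 3.5783, Dorne 3.0228, Galen 2.8660, Carrow 3.0261, Eskel 6.4130, Farrow 1.6069, Harke 2.4870.
Lower quotas: Brisco 3, Dorne 3, Galen 2, Carrow 3, Eskel 6, Farrow 1, Harke 2 (sum 20, leaving 3 seats).
Remainders in descending order: Galen 0.8660, Farrow 0.6069, Brisco 0.5783, Harke 0.4870, Eskel 0.4130, Carrow 0.0261, Dorne 0.0228.
The surplus seats go to Galen, Farrow, Brisco.

Brisco 4, Dorne 3, Galen 3, Carrow 3, Eskel 6, Farrow 2, Harke 2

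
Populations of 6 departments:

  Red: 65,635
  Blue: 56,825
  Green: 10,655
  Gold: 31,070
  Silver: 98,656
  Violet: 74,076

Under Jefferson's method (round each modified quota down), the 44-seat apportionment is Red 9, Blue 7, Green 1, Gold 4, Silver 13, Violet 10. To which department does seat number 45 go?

Blue

Priority for the next seat is population ÷ (current seats + 1).
Priorities: Red 6563.500, Blue 7103.125, Green 5327.500, Gold 6214.000, Silver 7046.857, Violet 6734.182.
Highest priority: Blue.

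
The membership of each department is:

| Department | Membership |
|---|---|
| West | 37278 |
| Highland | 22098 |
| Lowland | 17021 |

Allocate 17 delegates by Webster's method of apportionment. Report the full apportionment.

Standard divisor 76397/17 ≈ 4493.941; standard quotas: West 8.295, Highland 4.917, Lowland 3.788.
Rounding to the nearest integer gives West 8, Highland 5, Lowland 4 — total 17, matching the house size, so no adjustment is needed.

West 8, Highland 5, Lowland 4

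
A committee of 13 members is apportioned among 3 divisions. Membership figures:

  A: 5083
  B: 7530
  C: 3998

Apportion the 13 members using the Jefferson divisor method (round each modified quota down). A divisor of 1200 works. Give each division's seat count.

With modified divisor 1200: modified quotas A 4.236, B 6.275, C 3.332.
Rounding down: A 4, B 6, C 3 (total 13).

A 4; B 6; C 3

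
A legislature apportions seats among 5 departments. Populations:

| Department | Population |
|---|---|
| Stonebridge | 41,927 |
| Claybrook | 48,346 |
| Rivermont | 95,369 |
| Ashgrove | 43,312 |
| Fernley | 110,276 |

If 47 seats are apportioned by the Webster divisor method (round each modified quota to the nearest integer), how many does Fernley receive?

15

Standard divisor 339230/47 ≈ 7217.66; standard quotas: Stonebridge 5.809, Claybrook 6.698, Rivermont 13.213, Ashgrove 6.001, Fernley 15.279.
Rounding to the nearest integer gives Stonebridge 6, Claybrook 7, Rivermont 13, Ashgrove 6, Fernley 15 — total 47, matching the house size, so no adjustment is needed.
Fernley receives 15.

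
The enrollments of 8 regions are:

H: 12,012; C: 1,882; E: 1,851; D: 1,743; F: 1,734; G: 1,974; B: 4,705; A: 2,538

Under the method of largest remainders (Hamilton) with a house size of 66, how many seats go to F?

Standard divisor: 28439 ÷ 66 ≈ 430.894.
Standard quotas: H 27.8769, C 4.3677, E 4.2957, D 4.0451, F 4.0242, G 4.5812, B 10.9192, A 5.8901.
Lower quotas: H 27, C 4, E 4, D 4, F 4, G 4, B 10, A 5 (sum 62, leaving 4 seats).
Remainders in descending order: B 0.9192, A 0.8901, H 0.8769, G 0.5812, C 0.3677, E 0.2957, D 0.0451, F 0.0242.
The surplus seats go to B, A, H, G.
F receives 4.

4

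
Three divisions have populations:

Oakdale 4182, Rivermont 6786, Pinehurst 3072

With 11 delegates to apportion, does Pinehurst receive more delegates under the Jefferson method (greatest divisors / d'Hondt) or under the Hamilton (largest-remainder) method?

Jefferson: Oakdale 3, Rivermont 6, Pinehurst 2.
Hamilton: Oakdale 3, Rivermont 5, Pinehurst 3.
Pinehurst gets 2 under Jefferson and 3 under Hamilton.

Hamilton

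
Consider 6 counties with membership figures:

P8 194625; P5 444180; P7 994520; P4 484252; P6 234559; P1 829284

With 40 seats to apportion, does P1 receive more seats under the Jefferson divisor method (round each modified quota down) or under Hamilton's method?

Jefferson

Jefferson: P8 2, P5 5, P7 13, P4 6, P6 3, P1 11.
Hamilton: P8 2, P5 6, P7 13, P4 6, P6 3, P1 10.
P1 gets 11 under Jefferson and 10 under Hamilton.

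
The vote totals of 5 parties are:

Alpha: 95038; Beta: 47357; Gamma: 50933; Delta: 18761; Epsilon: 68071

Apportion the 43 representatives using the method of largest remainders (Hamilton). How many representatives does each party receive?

Alpha: 15, Beta: 7, Gamma: 8, Delta: 3, Epsilon: 10

The standard divisor is 280160/43 ≈ 6515.349.
Standard quotas: Alpha 14.5868, Beta 7.2685, Gamma 7.8174, Delta 2.8795, Epsilon 10.4478.
Lower quotas: Alpha 14, Beta 7, Gamma 7, Delta 2, Epsilon 10 (sum 40, leaving 3 seats).
Remainders in descending order: Delta 0.8795, Gamma 0.8174, Alpha 0.5868, Epsilon 0.4478, Beta 0.2685.
Largest remainders: Delta, Gamma, Alpha receive the extra seats.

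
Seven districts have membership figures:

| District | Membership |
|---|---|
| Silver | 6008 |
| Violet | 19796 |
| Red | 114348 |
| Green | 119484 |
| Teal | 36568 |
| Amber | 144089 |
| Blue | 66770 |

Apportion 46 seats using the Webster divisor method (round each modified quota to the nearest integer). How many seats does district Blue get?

6

Standard divisor 507063/46 ≈ 11023.109; standard quotas: Silver 0.545, Violet 1.796, Red 10.373, Green 10.839, Teal 3.317, Amber 13.072, Blue 6.057.
Rounding to the nearest integer gives Silver 1, Violet 2, Red 10, Green 11, Teal 3, Amber 13, Blue 6 — total 46, matching the house size, so no adjustment is needed.
Blue receives 6.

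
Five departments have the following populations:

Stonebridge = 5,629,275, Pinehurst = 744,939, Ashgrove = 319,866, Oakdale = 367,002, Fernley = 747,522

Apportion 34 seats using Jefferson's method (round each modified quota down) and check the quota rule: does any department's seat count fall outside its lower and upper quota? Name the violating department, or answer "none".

Standard quotas: Stonebridge 24.511, Pinehurst 3.244, Ashgrove 1.393, Oakdale 1.598, Fernley 3.255.
Jefferson allocation: Stonebridge 26, Pinehurst 3, Ashgrove 1, Oakdale 1, Fernley 3.
Stonebridge has quota 24.511 (lower 24, upper 25) but receives 26 — outside the quota interval.

Stonebridge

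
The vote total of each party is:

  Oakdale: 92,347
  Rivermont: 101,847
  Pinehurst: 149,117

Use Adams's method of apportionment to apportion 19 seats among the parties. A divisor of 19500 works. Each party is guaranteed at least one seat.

Oakdale 5, Rivermont 6, Pinehurst 8

With modified divisor 19500: modified quotas Oakdale 4.736, Rivermont 5.223, Pinehurst 7.647.
Rounding up: Oakdale 5, Rivermont 6, Pinehurst 8 (total 19).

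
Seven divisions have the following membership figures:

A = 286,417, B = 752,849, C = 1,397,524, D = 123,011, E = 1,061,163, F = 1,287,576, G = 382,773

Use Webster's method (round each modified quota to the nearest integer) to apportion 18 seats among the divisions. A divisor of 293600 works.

A 1; B 3; C 5; D 0; E 4; F 4; G 1

With modified divisor 293600: modified quotas A 0.976, B 2.564, C 4.760, D 0.419, E 3.614, F 4.385, G 1.304.
Rounding to the nearest integer: A 1, B 3, C 5, D 0, E 4, F 4, G 1 (total 18).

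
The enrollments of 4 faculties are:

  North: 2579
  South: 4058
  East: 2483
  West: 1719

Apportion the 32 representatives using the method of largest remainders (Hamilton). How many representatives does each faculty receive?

The standard divisor is 10839/32 ≈ 338.719.
Standard quotas: North 7.614, South 11.980, East 7.331, West 5.075.
Lower quotas: North 7, South 11, East 7, West 5 (sum 30, leaving 2 seats).
Remainders in descending order: South 0.980, North 0.614, East 0.331, West 0.075.
Largest remainders: South, North receive the extra seats.

North: 8, South: 12, East: 7, West: 5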